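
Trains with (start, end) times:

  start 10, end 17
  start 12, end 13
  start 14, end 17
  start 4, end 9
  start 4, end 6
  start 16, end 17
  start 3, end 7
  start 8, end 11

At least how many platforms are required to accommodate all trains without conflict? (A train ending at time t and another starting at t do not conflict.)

The answer is the maximum number of intervals overlapping at any instant.
Events (time:±→running): 3:+→1 4:+→2 4:+→3 … peak 3.

3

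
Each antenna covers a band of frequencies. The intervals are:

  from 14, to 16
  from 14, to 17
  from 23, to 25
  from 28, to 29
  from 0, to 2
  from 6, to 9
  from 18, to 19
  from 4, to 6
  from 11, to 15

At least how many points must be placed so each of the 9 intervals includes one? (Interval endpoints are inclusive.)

Sorted: [0,2] [4,6] [6,9] [11,15] [14,16] [14,17] [18,19] [23,25] [28,29]
{[0,2]} hit by 2; {[4,6],[6,9]} hit by 6; {[11,15],[14,16],[14,17]} hit by 15; {[18,19]} hit by 19; {[23,25]} hit by 25; {[28,29]} hit by 29.
Points: 2, 6, 15, 19, 25, 29 (6 total).

6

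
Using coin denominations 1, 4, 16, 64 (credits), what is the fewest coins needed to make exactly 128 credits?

128 = 2×64
Total coins = 2 = 2

2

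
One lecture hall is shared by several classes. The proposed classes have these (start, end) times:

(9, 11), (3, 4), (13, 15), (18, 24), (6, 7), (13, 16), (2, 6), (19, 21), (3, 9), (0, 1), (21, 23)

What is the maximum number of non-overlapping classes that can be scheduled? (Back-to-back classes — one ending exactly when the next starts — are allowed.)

By end time: (0,1), (3,4), (2,6), (6,7), (3,9), (9,11), (13,15), (13,16), (19,21), (21,23), (18,24).
Pick (0,1); next start ≥ 1 → (3,4); next start ≥ 4 → (6,7); next start ≥ 7 → (9,11); next start ≥ 11 → (13,15); next start ≥ 15 → (19,21); next start ≥ 21 → (21,23).
Selected 7 classes.

7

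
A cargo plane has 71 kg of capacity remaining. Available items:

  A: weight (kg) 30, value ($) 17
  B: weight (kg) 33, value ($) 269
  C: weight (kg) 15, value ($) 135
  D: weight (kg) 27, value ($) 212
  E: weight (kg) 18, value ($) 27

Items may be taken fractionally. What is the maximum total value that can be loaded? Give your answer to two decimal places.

Sort by value per unit weight and fill in that order.
Ratios (sorted): C 9.00, B 8.15, D 7.85, E 1.50, A 0.57
take C (15 @ 135); take B (33 @ 269); take 23/27 of D → 180.59. Capacity used 71/71.
Total value = 584.59

584.59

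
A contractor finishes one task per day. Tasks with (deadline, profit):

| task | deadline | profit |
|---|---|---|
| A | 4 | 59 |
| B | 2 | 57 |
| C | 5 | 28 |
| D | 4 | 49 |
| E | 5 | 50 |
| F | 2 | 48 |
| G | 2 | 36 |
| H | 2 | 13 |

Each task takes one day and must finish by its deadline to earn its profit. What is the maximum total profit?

Take jobs in profit order; each goes to the latest open slot no later than its deadline.
Profit order: A=59 B=57 E=50 D=49 F=48 G=36 C=28 H=13
Assign: A→slot 4, B→slot 2, E→slot 5, D→slot 3, F→slot 1, G skipped, C skipped, H skipped.
Slots: [1:F] [2:B] [3:D] [4:A] [5:E]
Profit = 48 + 57 + 49 + 59 + 50 = 263

263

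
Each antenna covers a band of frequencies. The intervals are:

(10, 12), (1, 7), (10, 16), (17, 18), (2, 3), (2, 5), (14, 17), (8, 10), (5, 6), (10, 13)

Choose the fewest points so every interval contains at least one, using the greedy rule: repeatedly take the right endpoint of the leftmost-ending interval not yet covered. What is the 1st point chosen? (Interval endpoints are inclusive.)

Sort by right endpoint; whenever an interval is uncovered, place a point at its right end.
Sorted: [2,3] [2,5] [5,6] [1,7] [8,10] [10,12] [10,13] [10,16] [14,17] [17,18]
{[2,3],[2,5]} hit by 3; {[5,6],[1,7]} hit by 6; {[8,10],[10,12],[10,13],[10,16]} hit by 10; {[14,17],[17,18]} hit by 17.
Points: 3, 6, 10, 17 (4 total).

3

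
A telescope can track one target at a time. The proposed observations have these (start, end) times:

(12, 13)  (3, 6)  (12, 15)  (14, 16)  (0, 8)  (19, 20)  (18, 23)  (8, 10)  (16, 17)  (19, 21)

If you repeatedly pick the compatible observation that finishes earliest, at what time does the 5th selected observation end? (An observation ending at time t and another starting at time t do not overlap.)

17

Sorted by end: (3,6)  (0,8)  (8,10)  (12,13)  (12,15)  (14,16)  (16,17)  (19,20)  (19,21)  (18,23)
take (3,6); take (8,10); take (12,13); take (14,16); take (16,17); take (19,20); skip (18,23).
Selected: (3,6) (8,10) (12,13) (14,16) (16,17) (19,20)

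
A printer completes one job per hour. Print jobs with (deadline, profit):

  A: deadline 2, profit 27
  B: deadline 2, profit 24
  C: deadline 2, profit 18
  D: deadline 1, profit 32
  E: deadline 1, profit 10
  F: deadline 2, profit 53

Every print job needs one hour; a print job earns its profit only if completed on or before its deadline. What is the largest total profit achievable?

85

Take jobs in profit order; each goes to the latest open slot no later than its deadline.
By profit: F(d2,53), D(d1,32), A(d2,27), B(d2,24), C(d2,18), E(d1,10)
F→slot 2; D→slot 1; A skipped; B skipped; C skipped; E skipped.
Profit = 32 + 53 = 85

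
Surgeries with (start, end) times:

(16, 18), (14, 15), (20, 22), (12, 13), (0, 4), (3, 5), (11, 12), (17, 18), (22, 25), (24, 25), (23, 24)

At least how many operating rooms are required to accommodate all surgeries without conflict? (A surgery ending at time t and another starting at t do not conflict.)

2

The answer is the maximum number of intervals overlapping at any instant.
Events (time:±→running): 0:+→1 3:+→2 … peak 2.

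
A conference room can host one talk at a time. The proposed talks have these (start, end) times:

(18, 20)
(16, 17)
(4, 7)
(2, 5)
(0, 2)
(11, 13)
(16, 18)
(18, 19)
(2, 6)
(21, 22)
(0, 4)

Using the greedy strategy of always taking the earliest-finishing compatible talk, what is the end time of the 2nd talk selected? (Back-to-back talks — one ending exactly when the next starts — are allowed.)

5

Order by finish time; keep every interval that doesn't clash with the previous kept one.
Sorted by end: (0,2)  (0,4)  (2,5)  (2,6)  (4,7)  (11,13)  (16,17)  (16,18)  (18,19)  (18,20)  (21,22)
take (0,2); skip (0,4); take (2,5); take (11,13); take (16,17); take (18,19); take (21,22).
Selected: (0,2) (2,5) (11,13) (16,17) (18,19) (21,22)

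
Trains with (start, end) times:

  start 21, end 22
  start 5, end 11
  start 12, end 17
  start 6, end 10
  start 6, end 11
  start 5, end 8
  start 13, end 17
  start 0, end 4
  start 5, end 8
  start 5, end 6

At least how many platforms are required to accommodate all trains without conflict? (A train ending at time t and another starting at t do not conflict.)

5

The answer is the maximum number of intervals overlapping at any instant.
starts: [0, 5, 5, 5, 5, 6, 6, 12, 13, 21]
ends:   [4, 6, 8, 8, 10, 11, 11, 17, 17, 22]
s0→1 e4→0 s5→1 s5→2 s5→3 s5→4 e6→3 s6→4 s6→5  — peak 5.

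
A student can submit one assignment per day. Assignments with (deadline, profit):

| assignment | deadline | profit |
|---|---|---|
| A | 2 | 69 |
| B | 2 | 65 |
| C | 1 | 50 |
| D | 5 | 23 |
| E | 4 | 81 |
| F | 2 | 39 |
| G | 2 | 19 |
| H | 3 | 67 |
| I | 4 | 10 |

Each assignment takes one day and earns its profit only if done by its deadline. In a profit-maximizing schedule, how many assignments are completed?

Take jobs in profit order; each goes to the latest open slot no later than its deadline.
By profit: E(d4,81), A(d2,69), H(d3,67), B(d2,65), C(d1,50), F(d2,39), D(d5,23), G(d2,19), I(d4,10)
E→slot 4; A→slot 2; H→slot 3; B→slot 1; C skipped; F skipped; D→slot 5; G skipped; I skipped.
5 of 9 scheduled.

5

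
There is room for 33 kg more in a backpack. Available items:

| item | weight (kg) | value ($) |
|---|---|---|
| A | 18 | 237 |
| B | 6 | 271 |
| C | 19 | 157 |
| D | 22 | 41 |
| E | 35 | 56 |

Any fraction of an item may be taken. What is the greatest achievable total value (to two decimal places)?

582.37

Ratios (sorted): B 45.17, A 13.17, C 8.26, D 1.86, E 1.60
take B (6 @ 271); take A (18 @ 237); take 9/19 of C → 74.37. Capacity used 33/33.
Total value = 582.37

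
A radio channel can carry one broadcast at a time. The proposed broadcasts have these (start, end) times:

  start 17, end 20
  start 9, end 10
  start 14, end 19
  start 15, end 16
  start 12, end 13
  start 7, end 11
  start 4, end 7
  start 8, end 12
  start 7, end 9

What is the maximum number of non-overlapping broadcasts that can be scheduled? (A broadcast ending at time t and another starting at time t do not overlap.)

6

By end time: (4,7), (7,9), (9,10), (7,11), (8,12), (12,13), (15,16), (14,19), (17,20).
Pick (4,7); next start ≥ 7 → (7,9); next start ≥ 9 → (9,10); next start ≥ 10 → (12,13); next start ≥ 13 → (15,16); next start ≥ 16 → (17,20).
Selected 6 broadcasts.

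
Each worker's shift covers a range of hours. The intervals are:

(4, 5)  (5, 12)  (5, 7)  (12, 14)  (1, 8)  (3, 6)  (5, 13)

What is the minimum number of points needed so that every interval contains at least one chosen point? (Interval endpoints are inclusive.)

Sort by right endpoint; whenever an interval is uncovered, place a point at its right end.
By right end: [4,5]  [3,6]  [5,7]  [1,8]  [5,12]  [5,13]  [12,14]
[4,5] uncovered → point at 5; [12,14] uncovered → point at 14.
Points: 5, 14 (2 total).

2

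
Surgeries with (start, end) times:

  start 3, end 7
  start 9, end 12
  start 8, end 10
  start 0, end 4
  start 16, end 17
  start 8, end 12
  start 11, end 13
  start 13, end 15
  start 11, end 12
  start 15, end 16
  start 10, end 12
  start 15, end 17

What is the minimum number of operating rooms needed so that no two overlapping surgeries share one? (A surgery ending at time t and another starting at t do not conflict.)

5

Count concurrent intervals with a sweep; the peak is the room count.
starts: [0, 3, 8, 8, 9, 10, 11, 11, 13, 15, 15, 16]
ends:   [4, 7, 10, 12, 12, 12, 12, 13, 15, 16, 17, 17]
s0→1 s3→2 e4→1 e7→0 s8→1 s8→2 s9→3 e10→2 s10→3 s11→4 s11→5  — peak 5.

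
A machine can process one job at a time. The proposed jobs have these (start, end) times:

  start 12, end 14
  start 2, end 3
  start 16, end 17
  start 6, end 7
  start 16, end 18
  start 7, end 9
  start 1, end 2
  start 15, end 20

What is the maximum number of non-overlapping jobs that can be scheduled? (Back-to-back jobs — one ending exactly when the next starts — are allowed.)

Sort by end time and greedily take each interval whose start is ≥ the last chosen end.
By end time: (1,2), (2,3), (6,7), (7,9), (12,14), (16,17), (16,18), (15,20).
Pick (1,2); next start ≥ 2 → (2,3); next start ≥ 3 → (6,7); next start ≥ 7 → (7,9); next start ≥ 9 → (12,14); next start ≥ 14 → (16,17).
Selected 6 jobs.

6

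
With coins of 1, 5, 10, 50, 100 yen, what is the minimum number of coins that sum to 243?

Greedy: take as many of the largest coin as possible, then repeat with the remainder.
243 = 2×100 + 4×10 + 3×1
Total coins = 2 + 4 + 3 = 9

9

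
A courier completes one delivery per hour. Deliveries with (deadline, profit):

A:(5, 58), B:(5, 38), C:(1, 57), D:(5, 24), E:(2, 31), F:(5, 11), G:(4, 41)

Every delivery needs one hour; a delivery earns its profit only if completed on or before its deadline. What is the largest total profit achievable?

225

Sort by profit descending; place each in the latest free slot ≤ its deadline.
Profit order: A=58 C=57 G=41 B=38 E=31 D=24 F=11
Assign: A→slot 5, C→slot 1, G→slot 4, B→slot 3, E→slot 2, D skipped, F skipped.
Slots: [1:C] [2:E] [3:B] [4:G] [5:A]
Profit = 57 + 31 + 38 + 41 + 58 = 225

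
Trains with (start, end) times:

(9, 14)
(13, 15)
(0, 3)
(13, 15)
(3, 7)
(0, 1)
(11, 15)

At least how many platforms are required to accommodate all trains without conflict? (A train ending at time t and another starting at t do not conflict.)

Events (time:±→running): 0:+→1 0:+→2 1:-→1 3:-→0 3:+→1 7:-→0 9:+→1 11:+→2 13:+→3 13:+→4 … peak 4.

4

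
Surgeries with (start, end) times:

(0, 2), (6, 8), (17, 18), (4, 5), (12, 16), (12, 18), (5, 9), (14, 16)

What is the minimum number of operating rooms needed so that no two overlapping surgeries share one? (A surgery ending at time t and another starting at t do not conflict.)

3

Count concurrent intervals with a sweep; the peak is the room count.
starts: [0, 4, 5, 6, 12, 12, 14, 17]
ends:   [2, 5, 8, 9, 16, 16, 18, 18]
s0→1 e2→0 s4→1 e5→0 s5→1 s6→2 e8→1 e9→0 s12→1 s12→2 s14→3  — peak 3.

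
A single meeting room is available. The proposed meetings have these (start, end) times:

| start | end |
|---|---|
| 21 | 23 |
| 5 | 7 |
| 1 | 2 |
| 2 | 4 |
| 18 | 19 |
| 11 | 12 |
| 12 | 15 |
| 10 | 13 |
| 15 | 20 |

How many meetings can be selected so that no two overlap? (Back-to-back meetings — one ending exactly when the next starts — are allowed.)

Sort by end time and greedily take each interval whose start is ≥ the last chosen end.
Sorted by end: (1,2)  (2,4)  (5,7)  (11,12)  (10,13)  (12,15)  (18,19)  (15,20)  (21,23)
take (1,2); take (2,4); take (5,7); take (11,12); skip (10,13); take (12,15); take (18,19); skip (15,20); take (21,23).
Selected 7 meetings.

7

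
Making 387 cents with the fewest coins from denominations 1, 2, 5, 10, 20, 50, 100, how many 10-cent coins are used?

1

Use the largest denomination that fits, subtract, and repeat.
387 = 3×100 + 1×50 + 1×20 + 1×10 + 1×5 + 1×2
Count of 10: 1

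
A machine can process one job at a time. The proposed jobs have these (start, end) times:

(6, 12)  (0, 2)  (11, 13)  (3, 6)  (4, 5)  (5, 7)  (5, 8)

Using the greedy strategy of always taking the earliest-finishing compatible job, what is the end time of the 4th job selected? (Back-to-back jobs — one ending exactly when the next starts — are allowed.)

13

By end time: (0,2), (4,5), (3,6), (5,7), (5,8), (6,12), (11,13).
Pick (0,2); next start ≥ 2 → (4,5); next start ≥ 5 → (5,7); next start ≥ 7 → (11,13).
Selected: (0,2) (4,5) (5,7) (11,13)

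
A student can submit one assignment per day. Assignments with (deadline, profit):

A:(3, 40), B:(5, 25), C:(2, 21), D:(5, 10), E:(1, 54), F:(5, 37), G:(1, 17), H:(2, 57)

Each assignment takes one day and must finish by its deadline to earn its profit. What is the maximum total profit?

Profit order: H=57 E=54 A=40 F=37 B=25 C=21 G=17 D=10
Assign: H→slot 2, E→slot 1, A→slot 3, F→slot 5, B→slot 4, C skipped, G skipped, D skipped.
Slots: [1:E] [2:H] [3:A] [4:B] [5:F]
Profit = 54 + 57 + 40 + 25 + 37 = 213

213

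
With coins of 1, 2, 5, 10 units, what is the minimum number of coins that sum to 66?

66 = 6×10 + 1×5 + 1×1
Total coins = 6 + 1 + 1 = 8

8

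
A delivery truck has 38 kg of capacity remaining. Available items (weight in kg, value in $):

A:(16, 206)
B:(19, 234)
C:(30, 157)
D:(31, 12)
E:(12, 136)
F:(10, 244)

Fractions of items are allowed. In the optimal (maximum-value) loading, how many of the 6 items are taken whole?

Ratios (sorted): F 24.40, A 12.88, B 12.32, E 11.33, C 5.23, D 0.39
take F (10 @ 244); take A (16 @ 206); take 12/19 of B → 147.79. Capacity used 38/38.
2 item(s) taken whole; one partial (take 12/19 of B).

2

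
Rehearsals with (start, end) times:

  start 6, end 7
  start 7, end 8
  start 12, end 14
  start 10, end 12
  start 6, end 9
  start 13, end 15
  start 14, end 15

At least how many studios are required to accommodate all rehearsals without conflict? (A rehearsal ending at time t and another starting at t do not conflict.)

The answer is the maximum number of intervals overlapping at any instant.
Events (time:±→running): 6:+→1 6:+→2 … peak 2.

2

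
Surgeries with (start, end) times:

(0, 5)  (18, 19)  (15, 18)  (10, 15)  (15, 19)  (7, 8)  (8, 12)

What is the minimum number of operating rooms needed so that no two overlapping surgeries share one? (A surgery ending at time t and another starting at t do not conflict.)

Events (time:±→running): 0:+→1 5:-→0 7:+→1 8:-→0 8:+→1 10:+→2 … peak 2.

2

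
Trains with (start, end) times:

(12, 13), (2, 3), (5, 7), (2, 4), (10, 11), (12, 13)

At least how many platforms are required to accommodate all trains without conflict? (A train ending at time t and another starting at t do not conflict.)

The answer is the maximum number of intervals overlapping at any instant.
Events (time:±→running): 2:+→1 2:+→2 … peak 2.

2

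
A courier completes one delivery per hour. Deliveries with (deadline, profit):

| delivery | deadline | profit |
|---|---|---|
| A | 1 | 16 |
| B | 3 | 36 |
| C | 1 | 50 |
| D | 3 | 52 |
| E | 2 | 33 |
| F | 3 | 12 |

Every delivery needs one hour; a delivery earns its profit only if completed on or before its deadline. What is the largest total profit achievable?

138

Take jobs in profit order; each goes to the latest open slot no later than its deadline.
Profit order: D=52 C=50 B=36 E=33 A=16 F=12
Assign: D→slot 3, C→slot 1, B→slot 2, E skipped, A skipped, F skipped.
Slots: [1:C] [2:B] [3:D]
Profit = 50 + 36 + 52 = 138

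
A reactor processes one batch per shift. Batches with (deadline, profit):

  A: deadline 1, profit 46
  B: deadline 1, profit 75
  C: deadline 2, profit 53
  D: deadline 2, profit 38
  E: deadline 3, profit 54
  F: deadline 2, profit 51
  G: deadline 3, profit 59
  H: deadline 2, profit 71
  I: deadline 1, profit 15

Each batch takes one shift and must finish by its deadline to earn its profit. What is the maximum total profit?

205

Take jobs in profit order; each goes to the latest open slot no later than its deadline.
Profit order: B=75 H=71 G=59 E=54 C=53 F=51 A=46 D=38 I=15
Assign: B→slot 1, H→slot 2, G→slot 3, E skipped, C skipped, F skipped, A skipped, D skipped, I skipped.
Slots: [1:B] [2:H] [3:G]
Profit = 75 + 71 + 59 = 205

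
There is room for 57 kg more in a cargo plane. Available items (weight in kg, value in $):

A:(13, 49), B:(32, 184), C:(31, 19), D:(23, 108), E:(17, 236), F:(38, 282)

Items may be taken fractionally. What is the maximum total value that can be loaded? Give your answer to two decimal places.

529.50

Ratios (sorted): E 13.88, F 7.42, B 5.75, D 4.70, A 3.77, C 0.61
take E (17 @ 236); take F (38 @ 282); take 2/32 of B → 11.50. Capacity used 57/57.
Total value = 529.50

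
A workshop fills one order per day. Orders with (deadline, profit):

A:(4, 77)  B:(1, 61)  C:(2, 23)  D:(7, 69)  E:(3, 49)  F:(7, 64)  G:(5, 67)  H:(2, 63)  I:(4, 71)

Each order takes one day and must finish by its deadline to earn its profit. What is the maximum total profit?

472

Profit order: A=77 I=71 D=69 G=67 F=64 H=63 B=61 E=49 C=23
Assign: A→slot 4, I→slot 3, D→slot 7, G→slot 5, F→slot 6, H→slot 2, B→slot 1, E skipped, C skipped.
Slots: [1:B] [2:H] [3:I] [4:A] [5:G] [6:F] [7:D]
Profit = 61 + 63 + 71 + 77 + 67 + 64 + 69 = 472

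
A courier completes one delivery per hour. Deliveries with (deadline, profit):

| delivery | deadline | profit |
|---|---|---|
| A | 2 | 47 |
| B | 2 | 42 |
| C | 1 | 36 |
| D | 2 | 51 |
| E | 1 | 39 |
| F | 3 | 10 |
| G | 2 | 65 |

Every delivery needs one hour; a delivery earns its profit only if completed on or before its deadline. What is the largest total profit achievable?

126

Take jobs in profit order; each goes to the latest open slot no later than its deadline.
By profit: G(d2,65), D(d2,51), A(d2,47), B(d2,42), E(d1,39), C(d1,36), F(d3,10)
G→slot 2; D→slot 1; A skipped; B skipped; E skipped; C skipped; F→slot 3.
Profit = 51 + 65 + 10 = 126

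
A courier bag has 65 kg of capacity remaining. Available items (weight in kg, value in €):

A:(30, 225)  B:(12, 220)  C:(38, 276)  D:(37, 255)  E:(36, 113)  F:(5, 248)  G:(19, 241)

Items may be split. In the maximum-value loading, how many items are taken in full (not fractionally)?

3

Order: F (248/5=49.60) > B (220/12=18.33) > G (241/19=12.68) > A (225/30=7.50) > C (276/38=7.26) > D (255/37=6.89) > E (113/36=3.14)
Fill: take F (5 @ 248) → take B (12 @ 220) → take G (19 @ 241) → take 29/30 of A → 217.50; 65/65 used.
3 item(s) taken whole; one partial (take 29/30 of A).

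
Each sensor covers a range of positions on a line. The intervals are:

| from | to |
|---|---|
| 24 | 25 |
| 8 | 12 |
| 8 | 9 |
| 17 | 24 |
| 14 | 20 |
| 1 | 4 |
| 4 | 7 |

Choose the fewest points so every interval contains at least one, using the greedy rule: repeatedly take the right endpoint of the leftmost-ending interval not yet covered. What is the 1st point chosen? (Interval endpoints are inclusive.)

Sorted: [1,4] [4,7] [8,9] [8,12] [14,20] [17,24] [24,25]
{[1,4],[4,7]} hit by 4; {[8,9],[8,12]} hit by 9; {[14,20],[17,24]} hit by 20; {[24,25]} hit by 25.
Points: 4, 9, 20, 25 (4 total).

4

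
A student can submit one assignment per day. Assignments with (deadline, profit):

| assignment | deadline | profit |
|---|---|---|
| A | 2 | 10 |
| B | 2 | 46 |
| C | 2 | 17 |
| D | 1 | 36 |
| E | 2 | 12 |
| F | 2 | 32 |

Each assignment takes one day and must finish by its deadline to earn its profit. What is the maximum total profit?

82

Take jobs in profit order; each goes to the latest open slot no later than its deadline.
Profit order: B=46 D=36 F=32 C=17 E=12 A=10
Assign: B→slot 2, D→slot 1, F skipped, C skipped, E skipped, A skipped.
Slots: [1:D] [2:B]
Profit = 36 + 46 = 82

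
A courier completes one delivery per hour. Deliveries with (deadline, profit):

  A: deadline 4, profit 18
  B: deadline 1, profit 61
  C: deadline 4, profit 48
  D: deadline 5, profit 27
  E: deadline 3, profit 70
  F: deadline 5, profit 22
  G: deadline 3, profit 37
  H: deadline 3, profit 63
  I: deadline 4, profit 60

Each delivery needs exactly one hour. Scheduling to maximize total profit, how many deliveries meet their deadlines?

Sort by profit descending; place each in the latest free slot ≤ its deadline.
By profit: E(d3,70), H(d3,63), B(d1,61), I(d4,60), C(d4,48), G(d3,37), D(d5,27), F(d5,22), A(d4,18)
E→slot 3; H→slot 2; B→slot 1; I→slot 4; C skipped; G skipped; D→slot 5; F skipped; A skipped.
5 of 9 scheduled.

5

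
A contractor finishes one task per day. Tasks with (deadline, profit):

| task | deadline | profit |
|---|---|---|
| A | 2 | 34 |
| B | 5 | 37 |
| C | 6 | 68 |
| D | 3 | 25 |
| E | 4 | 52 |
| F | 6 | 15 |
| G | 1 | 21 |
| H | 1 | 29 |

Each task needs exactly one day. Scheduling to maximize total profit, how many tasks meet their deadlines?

6

Sort by profit descending; place each in the latest free slot ≤ its deadline.
Profit order: C=68 E=52 B=37 A=34 H=29 D=25 G=21 F=15
Assign: C→slot 6, E→slot 4, B→slot 5, A→slot 2, H→slot 1, D→slot 3, G skipped, F skipped.
Slots: [1:H] [2:A] [3:D] [4:E] [5:B] [6:C]
6 of 8 scheduled.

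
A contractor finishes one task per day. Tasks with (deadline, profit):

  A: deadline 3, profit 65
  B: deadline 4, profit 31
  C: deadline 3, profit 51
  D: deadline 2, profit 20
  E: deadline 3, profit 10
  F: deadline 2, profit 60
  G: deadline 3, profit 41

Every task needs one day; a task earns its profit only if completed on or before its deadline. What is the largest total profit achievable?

207

By profit: A(d3,65), F(d2,60), C(d3,51), G(d3,41), B(d4,31), D(d2,20), E(d3,10)
A→slot 3; F→slot 2; C→slot 1; G skipped; B→slot 4; D skipped; E skipped.
Profit = 51 + 60 + 65 + 31 = 207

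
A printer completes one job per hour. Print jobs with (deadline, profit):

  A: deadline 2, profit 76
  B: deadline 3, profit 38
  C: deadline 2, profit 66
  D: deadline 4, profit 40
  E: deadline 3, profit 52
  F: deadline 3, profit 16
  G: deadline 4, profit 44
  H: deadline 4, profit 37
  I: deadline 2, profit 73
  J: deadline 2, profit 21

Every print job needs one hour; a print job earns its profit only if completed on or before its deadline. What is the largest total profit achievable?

245

Sort by profit descending; place each in the latest free slot ≤ its deadline.
By profit: A(d2,76), I(d2,73), C(d2,66), E(d3,52), G(d4,44), D(d4,40), B(d3,38), H(d4,37), J(d2,21), F(d3,16)
A→slot 2; I→slot 1; C skipped; E→slot 3; G→slot 4; D skipped; B skipped; H skipped; J skipped; F skipped.
Profit = 73 + 76 + 52 + 44 = 245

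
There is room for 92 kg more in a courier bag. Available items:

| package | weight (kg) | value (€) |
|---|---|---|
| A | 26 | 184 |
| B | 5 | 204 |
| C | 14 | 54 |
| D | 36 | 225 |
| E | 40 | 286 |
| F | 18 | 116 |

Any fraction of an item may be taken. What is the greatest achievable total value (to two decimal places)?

Sort by value per unit weight and fill in that order.
Order: B (204/5=40.80) > E (286/40=7.15) > A (184/26=7.08) > F (116/18=6.44) > D (225/36=6.25) > C (54/14=3.86)
Fill: take B (5 @ 204) → take E (40 @ 286) → take A (26 @ 184) → take F (18 @ 116) → take 3/36 of D → 18.75; 92/92 used.
Total value = 808.75

808.75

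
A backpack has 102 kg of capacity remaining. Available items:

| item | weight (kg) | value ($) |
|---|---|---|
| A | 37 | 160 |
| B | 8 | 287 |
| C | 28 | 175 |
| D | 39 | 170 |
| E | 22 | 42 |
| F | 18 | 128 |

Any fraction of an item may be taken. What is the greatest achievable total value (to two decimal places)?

Ratios (sorted): B 35.88, F 7.11, C 6.25, D 4.36, A 4.32, E 1.91
take B (8 @ 287); take F (18 @ 128); take C (28 @ 175); take D (39 @ 170); take 9/37 of A → 38.92. Capacity used 102/102.
Total value = 798.92

798.92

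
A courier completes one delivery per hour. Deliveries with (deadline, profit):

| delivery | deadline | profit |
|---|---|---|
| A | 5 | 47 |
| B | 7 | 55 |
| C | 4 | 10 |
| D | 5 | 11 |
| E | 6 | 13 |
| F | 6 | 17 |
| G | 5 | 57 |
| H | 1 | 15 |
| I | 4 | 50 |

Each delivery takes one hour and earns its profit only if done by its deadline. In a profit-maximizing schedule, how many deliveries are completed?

Sort by profit descending; place each in the latest free slot ≤ its deadline.
Profit order: G=57 B=55 I=50 A=47 F=17 H=15 E=13 D=11 C=10
Assign: G→slot 5, B→slot 7, I→slot 4, A→slot 3, F→slot 6, H→slot 1, E→slot 2, D skipped, C skipped.
Slots: [1:H] [2:E] [3:A] [4:I] [5:G] [6:F] [7:B]
7 of 9 scheduled.

7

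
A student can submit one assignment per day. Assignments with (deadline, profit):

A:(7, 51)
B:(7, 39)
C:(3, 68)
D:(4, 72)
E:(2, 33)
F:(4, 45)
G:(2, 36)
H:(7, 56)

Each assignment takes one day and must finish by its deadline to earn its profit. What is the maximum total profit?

367

Take jobs in profit order; each goes to the latest open slot no later than its deadline.
By profit: D(d4,72), C(d3,68), H(d7,56), A(d7,51), F(d4,45), B(d7,39), G(d2,36), E(d2,33)
D→slot 4; C→slot 3; H→slot 7; A→slot 6; F→slot 2; B→slot 5; G→slot 1; E skipped.
Profit = 36 + 45 + 68 + 72 + 39 + 51 + 56 = 367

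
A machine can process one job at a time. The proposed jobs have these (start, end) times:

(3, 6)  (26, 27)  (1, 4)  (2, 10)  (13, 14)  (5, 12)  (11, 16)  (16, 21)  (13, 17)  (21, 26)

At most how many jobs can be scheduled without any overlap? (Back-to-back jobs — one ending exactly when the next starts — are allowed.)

Sort by end time and greedily take each interval whose start is ≥ the last chosen end.
By end time: (1,4), (3,6), (2,10), (5,12), (13,14), (11,16), (13,17), (16,21), (21,26), (26,27).
Pick (1,4); next start ≥ 4 → (5,12); next start ≥ 12 → (13,14); next start ≥ 14 → (16,21); next start ≥ 21 → (21,26); next start ≥ 26 → (26,27).
Selected 6 jobs.

6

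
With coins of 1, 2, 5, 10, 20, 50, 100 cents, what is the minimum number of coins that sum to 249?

Greedy: take as many of the largest coin as possible, then repeat with the remainder.
249 − 2×100→49 − 2×20→9 − 1×5→4 − 2×2→0
Total coins = 2 + 2 + 1 + 2 = 7

7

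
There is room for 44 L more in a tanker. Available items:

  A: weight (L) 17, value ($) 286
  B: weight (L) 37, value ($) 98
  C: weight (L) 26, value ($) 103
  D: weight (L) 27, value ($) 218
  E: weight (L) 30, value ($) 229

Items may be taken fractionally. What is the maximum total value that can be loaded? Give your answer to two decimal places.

Ratios (sorted): A 16.82, D 8.07, E 7.63, C 3.96, B 2.65
take A (17 @ 286); take D (27 @ 218). Capacity used 44/44.
Total value = 504.00

504.00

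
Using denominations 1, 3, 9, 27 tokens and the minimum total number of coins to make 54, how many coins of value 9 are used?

Greedy: take as many of the largest coin as possible, then repeat with the remainder.
54 − 2×27→0
Count of 9: 0

0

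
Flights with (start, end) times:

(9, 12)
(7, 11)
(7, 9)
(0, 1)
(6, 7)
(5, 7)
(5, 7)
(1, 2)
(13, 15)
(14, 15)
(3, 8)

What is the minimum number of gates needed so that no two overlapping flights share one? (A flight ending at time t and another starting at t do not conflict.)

The answer is the maximum number of intervals overlapping at any instant.
starts: [0, 1, 3, 5, 5, 6, 7, 7, 9, 13, 14]
ends:   [1, 2, 7, 7, 7, 8, 9, 11, 12, 15, 15]
s0→1 e1→0 s1→1 e2→0 s3→1 s5→2 s5→3 s6→4  — peak 4.

4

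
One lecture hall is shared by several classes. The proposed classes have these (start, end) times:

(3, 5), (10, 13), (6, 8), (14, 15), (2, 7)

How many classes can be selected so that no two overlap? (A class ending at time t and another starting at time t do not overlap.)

4

Sort by end time and greedily take each interval whose start is ≥ the last chosen end.
Sorted by end: (3,5)  (2,7)  (6,8)  (10,13)  (14,15)
take (3,5); skip (2,7); take (6,8); take (10,13); take (14,15).
Selected 4 classes.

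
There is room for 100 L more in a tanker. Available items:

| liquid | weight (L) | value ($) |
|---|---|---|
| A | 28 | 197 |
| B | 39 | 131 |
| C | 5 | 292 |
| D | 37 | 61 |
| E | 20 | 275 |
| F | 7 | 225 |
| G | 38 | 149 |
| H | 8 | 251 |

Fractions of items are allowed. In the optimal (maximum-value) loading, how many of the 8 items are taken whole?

Sort by value per unit weight and fill in that order.
Ratios (sorted): C 58.40, F 32.14, H 31.38, E 13.75, A 7.04, G 3.92, B 3.36, D 1.65
take C (5 @ 292); take F (7 @ 225); take H (8 @ 251); take E (20 @ 275); take A (28 @ 197); take 32/38 of G → 125.47. Capacity used 100/100.
5 item(s) taken whole; one partial (take 32/38 of G).

5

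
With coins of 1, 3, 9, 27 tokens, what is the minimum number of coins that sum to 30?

30 − 1×27→3 − 1×3→0
Total coins = 1 + 1 = 2

2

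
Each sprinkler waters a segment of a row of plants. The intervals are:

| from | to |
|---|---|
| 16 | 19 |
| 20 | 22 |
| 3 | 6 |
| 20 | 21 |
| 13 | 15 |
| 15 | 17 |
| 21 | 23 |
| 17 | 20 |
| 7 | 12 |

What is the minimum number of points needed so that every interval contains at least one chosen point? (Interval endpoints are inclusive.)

By right end: [3,6]  [7,12]  [13,15]  [15,17]  [16,19]  [17,20]  [20,21]  [20,22]  [21,23]
[3,6] uncovered → point at 6; [7,12] uncovered → point at 12; [13,15] uncovered → point at 15; [16,19] uncovered → point at 19; [20,21] uncovered → point at 21.
Points: 6, 12, 15, 19, 21 (5 total).

5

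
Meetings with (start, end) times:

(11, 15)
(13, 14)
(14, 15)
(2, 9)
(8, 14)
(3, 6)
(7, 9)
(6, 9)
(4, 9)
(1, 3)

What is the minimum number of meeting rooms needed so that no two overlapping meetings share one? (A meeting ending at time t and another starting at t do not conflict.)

Count concurrent intervals with a sweep; the peak is the room count.
Events (time:±→running): 1:+→1 2:+→2 3:-→1 3:+→2 4:+→3 6:-→2 6:+→3 7:+→4 8:+→5 … peak 5.

5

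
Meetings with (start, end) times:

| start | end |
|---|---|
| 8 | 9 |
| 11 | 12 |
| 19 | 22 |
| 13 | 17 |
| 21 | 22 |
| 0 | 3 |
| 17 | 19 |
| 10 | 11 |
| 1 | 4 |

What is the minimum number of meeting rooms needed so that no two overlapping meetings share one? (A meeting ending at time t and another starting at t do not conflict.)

The answer is the maximum number of intervals overlapping at any instant.
Events (time:±→running): 0:+→1 1:+→2 … peak 2.

2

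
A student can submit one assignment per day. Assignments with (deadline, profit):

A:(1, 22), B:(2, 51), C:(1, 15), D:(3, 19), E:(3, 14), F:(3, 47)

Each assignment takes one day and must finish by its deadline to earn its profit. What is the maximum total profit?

120

Sort by profit descending; place each in the latest free slot ≤ its deadline.
Profit order: B=51 F=47 A=22 D=19 C=15 E=14
Assign: B→slot 2, F→slot 3, A→slot 1, D skipped, C skipped, E skipped.
Slots: [1:A] [2:B] [3:F]
Profit = 22 + 51 + 47 = 120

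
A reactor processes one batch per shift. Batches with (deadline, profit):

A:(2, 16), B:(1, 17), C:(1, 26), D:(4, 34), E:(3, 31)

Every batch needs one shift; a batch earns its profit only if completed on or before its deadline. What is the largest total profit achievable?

107

By profit: D(d4,34), E(d3,31), C(d1,26), B(d1,17), A(d2,16)
D→slot 4; E→slot 3; C→slot 1; B skipped; A→slot 2.
Profit = 26 + 16 + 31 + 34 = 107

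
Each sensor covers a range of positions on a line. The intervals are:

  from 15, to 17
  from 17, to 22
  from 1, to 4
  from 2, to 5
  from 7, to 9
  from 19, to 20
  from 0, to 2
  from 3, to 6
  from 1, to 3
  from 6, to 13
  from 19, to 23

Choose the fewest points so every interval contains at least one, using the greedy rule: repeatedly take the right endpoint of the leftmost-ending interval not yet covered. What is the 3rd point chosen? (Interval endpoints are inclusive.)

9

Process intervals by earliest right end; each time one isn't hit yet, stab at its right endpoint.
By right end: [0,2]  [1,3]  [1,4]  [2,5]  [3,6]  [7,9]  [6,13]  [15,17]  [19,20]  [17,22]  [19,23]
[0,2] uncovered → point at 2; [3,6] uncovered → point at 6; [7,9] uncovered → point at 9; [15,17] uncovered → point at 17; [19,20] uncovered → point at 20.
Points: 2, 6, 9, 17, 20 (5 total).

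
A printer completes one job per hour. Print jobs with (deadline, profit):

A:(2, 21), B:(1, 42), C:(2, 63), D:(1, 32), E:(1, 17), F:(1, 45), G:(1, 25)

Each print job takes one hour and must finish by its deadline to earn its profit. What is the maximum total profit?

Sort by profit descending; place each in the latest free slot ≤ its deadline.
By profit: C(d2,63), F(d1,45), B(d1,42), D(d1,32), G(d1,25), A(d2,21), E(d1,17)
C→slot 2; F→slot 1; B skipped; D skipped; G skipped; A skipped; E skipped.
Profit = 45 + 63 = 108

108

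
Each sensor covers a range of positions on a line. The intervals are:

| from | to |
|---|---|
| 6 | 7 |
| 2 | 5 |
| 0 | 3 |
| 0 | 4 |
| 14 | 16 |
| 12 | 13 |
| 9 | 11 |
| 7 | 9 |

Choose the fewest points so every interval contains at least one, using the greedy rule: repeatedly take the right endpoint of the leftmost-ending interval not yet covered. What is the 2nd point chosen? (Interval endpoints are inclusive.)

7

Sort by right endpoint; whenever an interval is uncovered, place a point at its right end.
Sorted: [0,3] [0,4] [2,5] [6,7] [7,9] [9,11] [12,13] [14,16]
{[0,3],[0,4],[2,5]} hit by 3; {[6,7],[7,9]} hit by 7; {[9,11]} hit by 11; {[12,13]} hit by 13; {[14,16]} hit by 16.
Points: 3, 7, 11, 13, 16 (5 total).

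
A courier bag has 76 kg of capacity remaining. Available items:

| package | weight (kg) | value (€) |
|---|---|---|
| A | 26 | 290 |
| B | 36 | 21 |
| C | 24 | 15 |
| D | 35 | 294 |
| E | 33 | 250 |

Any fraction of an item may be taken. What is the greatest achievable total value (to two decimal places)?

Sort by value per unit weight and fill in that order.
Ratios (sorted): A 11.15, D 8.40, E 7.58, C 0.62, B 0.58
take A (26 @ 290); take D (35 @ 294); take 15/33 of E → 113.64. Capacity used 76/76.
Total value = 697.64

697.64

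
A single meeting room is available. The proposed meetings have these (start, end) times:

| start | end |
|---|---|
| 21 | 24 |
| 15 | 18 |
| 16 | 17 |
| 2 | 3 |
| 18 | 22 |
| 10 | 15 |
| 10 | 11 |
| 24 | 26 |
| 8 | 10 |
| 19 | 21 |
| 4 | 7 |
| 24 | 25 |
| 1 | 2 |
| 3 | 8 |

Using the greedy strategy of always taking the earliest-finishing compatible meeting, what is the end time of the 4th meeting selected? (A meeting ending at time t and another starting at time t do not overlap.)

10

By end time: (1,2), (2,3), (4,7), (3,8), (8,10), (10,11), (10,15), (16,17), (15,18), (19,21), (18,22), (21,24), (24,25), (24,26).
Pick (1,2); next start ≥ 2 → (2,3); next start ≥ 3 → (4,7); next start ≥ 7 → (8,10); next start ≥ 10 → (10,11); next start ≥ 11 → (16,17); next start ≥ 17 → (19,21); next start ≥ 21 → (21,24); next start ≥ 24 → (24,25).
Selected: (1,2) (2,3) (4,7) (8,10) (10,11) (16,17) (19,21) (21,24) (24,25)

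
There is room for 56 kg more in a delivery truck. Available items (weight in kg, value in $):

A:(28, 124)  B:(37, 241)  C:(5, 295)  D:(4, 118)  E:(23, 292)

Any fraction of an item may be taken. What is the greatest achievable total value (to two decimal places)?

Sort by value per unit weight and fill in that order.
Order: C (295/5=59.00) > D (118/4=29.50) > E (292/23=12.70) > B (241/37=6.51) > A (124/28=4.43)
Fill: take C (5 @ 295) → take D (4 @ 118) → take E (23 @ 292) → take 24/37 of B → 156.32; 56/56 used.
Total value = 861.32

861.32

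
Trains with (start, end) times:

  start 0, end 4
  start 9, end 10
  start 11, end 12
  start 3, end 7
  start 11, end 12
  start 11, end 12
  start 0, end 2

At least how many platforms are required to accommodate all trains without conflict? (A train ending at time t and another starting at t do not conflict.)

starts: [0, 0, 3, 9, 11, 11, 11]
ends:   [2, 4, 7, 10, 12, 12, 12]
s0→1 s0→2 e2→1 s3→2 e4→1 e7→0 s9→1 e10→0 s11→1 s11→2 s11→3  — peak 3.

3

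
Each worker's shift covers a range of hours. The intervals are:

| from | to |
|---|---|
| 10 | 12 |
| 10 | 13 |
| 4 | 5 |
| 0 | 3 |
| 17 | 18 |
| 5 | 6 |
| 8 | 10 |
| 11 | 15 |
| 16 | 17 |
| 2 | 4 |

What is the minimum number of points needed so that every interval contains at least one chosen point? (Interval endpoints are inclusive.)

5

Sorted: [0,3] [2,4] [4,5] [5,6] [8,10] [10,12] [10,13] [11,15] [16,17] [17,18]
{[0,3],[2,4]} hit by 3; {[4,5],[5,6]} hit by 5; {[8,10],[10,12],[10,13]} hit by 10; {[11,15]} hit by 15; {[16,17],[17,18]} hit by 17.
Points: 3, 5, 10, 15, 17 (5 total).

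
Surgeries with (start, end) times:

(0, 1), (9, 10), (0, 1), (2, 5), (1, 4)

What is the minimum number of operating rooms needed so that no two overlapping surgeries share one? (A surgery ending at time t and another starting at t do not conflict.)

2

starts: [0, 0, 1, 2, 9]
ends:   [1, 1, 4, 5, 10]
s0→1 s0→2  — peak 2.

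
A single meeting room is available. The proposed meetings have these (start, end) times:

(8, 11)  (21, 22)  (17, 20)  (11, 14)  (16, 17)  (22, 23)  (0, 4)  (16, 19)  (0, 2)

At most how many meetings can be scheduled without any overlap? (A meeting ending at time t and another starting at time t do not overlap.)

7

By end time: (0,2), (0,4), (8,11), (11,14), (16,17), (16,19), (17,20), (21,22), (22,23).
Pick (0,2); next start ≥ 2 → (8,11); next start ≥ 11 → (11,14); next start ≥ 14 → (16,17); next start ≥ 17 → (17,20); next start ≥ 20 → (21,22); next start ≥ 22 → (22,23).
Selected 7 meetings.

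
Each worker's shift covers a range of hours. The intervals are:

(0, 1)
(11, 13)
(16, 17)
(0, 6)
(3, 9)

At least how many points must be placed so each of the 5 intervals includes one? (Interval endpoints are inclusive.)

4

By right end: [0,1]  [0,6]  [3,9]  [11,13]  [16,17]
[0,1] uncovered → point at 1; [3,9] uncovered → point at 9; [11,13] uncovered → point at 13; [16,17] uncovered → point at 17.
Points: 1, 9, 13, 17 (4 total).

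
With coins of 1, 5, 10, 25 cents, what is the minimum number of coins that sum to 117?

8

Greedy: take as many of the largest coin as possible, then repeat with the remainder.
117 = 4×25 + 1×10 + 1×5 + 2×1
Total coins = 4 + 1 + 1 + 2 = 8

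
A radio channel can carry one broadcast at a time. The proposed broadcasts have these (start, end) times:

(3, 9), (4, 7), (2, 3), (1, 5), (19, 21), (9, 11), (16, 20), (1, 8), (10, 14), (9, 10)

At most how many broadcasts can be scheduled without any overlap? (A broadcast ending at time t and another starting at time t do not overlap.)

Greedy by earliest finish: after sorting by end time, pick each interval compatible with the last pick.
Sorted by end: (2,3)  (1,5)  (4,7)  (1,8)  (3,9)  (9,10)  (9,11)  (10,14)  (16,20)  (19,21)
take (2,3); skip (1,5); take (4,7); take (9,10); take (10,14); take (16,20).
Selected 5 broadcasts.

5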